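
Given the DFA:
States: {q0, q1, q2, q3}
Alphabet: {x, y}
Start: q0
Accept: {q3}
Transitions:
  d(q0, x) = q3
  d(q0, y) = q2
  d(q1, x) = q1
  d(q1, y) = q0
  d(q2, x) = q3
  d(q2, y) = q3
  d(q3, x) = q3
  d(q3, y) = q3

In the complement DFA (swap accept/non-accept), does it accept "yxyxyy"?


Trace: q0 -> q2 -> q3 -> q3 -> q3 -> q3 -> q3
Final: q3
Original accept: {q3}
Complement: q3 is in original accept

No, complement rejects (original accepts)


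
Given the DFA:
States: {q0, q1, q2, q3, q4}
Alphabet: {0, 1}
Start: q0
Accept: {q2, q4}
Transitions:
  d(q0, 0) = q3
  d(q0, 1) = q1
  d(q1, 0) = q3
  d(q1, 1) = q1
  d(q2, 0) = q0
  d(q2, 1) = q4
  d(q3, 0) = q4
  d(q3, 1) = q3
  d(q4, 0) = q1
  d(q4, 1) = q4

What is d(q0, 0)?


Looking up transition d(q0, 0)

q3


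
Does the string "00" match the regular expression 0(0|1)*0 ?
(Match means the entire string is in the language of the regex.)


|string| = 2; first = '0'; last = '0'

Yes, "00" matches 0(0|1)*0


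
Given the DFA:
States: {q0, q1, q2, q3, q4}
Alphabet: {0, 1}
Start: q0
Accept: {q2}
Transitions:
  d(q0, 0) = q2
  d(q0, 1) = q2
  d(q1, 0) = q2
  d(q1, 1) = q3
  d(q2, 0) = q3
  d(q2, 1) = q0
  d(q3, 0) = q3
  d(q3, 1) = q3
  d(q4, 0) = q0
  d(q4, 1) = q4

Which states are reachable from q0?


BFS from q0:
  layer 0: {q0}
  layer 1: {q2}
  layer 2: {q3}

{q0, q2, q3}


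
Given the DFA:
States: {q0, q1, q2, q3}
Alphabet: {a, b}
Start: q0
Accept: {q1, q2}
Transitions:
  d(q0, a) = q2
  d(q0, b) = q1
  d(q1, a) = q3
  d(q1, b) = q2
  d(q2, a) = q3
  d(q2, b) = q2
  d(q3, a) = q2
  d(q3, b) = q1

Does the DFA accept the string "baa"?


Trace: q0 -> q1 -> q3 -> q2
Final state: q2
Accept states: {q1, q2}

Yes, accepted (final state q2 is an accept state)


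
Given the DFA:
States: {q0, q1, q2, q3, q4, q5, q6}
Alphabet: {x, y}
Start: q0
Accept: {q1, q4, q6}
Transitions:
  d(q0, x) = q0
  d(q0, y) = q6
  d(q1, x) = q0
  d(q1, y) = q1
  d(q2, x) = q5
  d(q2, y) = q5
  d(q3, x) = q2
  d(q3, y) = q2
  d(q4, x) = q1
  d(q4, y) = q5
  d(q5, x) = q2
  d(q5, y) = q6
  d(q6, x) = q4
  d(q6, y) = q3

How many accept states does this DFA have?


Accept states listed: {q1, q4, q6}
Counting: q1(1) q4(2) q6(3)

3


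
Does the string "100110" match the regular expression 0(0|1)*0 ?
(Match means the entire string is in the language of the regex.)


|string| = 6; first = '1'; last = '0'

No, "100110" does not match 0(0|1)*0


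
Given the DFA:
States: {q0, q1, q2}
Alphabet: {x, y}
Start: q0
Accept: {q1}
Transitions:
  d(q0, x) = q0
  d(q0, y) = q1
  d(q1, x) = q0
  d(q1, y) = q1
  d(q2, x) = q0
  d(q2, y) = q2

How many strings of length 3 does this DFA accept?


Enumerating all length-3 strings:
  "xxx" -> q0 [reject]
  "xxy" -> q1 [accept]
  "xyx" -> q0 [reject]
  "xyy" -> q1 [accept]
  "yxx" -> q0 [reject]
  "yxy" -> q1 [accept]
  "yyx" -> q0 [reject]
  "yyy" -> q1 [accept]

4 out of 8


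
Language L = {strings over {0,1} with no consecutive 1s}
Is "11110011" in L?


'11' occurs at index 0

No, "11110011" is not in L


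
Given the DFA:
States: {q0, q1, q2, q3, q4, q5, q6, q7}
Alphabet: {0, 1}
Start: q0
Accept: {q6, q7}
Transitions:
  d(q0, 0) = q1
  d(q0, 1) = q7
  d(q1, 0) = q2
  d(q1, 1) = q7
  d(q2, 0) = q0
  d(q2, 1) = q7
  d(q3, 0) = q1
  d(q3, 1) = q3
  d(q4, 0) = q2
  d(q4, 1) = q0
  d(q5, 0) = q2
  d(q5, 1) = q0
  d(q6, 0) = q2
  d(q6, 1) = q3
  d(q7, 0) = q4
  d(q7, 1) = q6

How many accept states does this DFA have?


Accept states listed: {q6, q7}
Counting: q6(1) q7(2)

2


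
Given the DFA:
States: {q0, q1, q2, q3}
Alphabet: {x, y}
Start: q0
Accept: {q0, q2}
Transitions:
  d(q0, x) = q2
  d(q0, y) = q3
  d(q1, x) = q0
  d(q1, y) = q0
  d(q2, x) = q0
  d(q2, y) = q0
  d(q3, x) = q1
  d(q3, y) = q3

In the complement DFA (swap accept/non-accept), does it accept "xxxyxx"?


Trace: q0 -> q2 -> q0 -> q2 -> q0 -> q2 -> q0
Final: q0
Original accept: {q0, q2}
Complement: q0 is in original accept

No, complement rejects (original accepts)


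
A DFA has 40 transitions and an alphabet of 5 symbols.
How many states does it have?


Each state has exactly one transition per symbol.
states = transitions / |alphabet| = 40 / 5 = 8

8


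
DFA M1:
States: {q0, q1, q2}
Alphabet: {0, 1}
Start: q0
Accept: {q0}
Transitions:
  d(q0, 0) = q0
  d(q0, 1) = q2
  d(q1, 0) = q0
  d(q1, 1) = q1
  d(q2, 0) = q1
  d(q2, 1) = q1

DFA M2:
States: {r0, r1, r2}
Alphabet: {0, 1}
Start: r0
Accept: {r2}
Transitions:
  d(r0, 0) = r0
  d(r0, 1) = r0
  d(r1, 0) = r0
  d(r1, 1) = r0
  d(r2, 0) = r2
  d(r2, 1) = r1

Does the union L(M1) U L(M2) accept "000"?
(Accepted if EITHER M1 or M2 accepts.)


M1: final=q0 accepted=True
M2: final=r0 accepted=False

Yes, union accepts


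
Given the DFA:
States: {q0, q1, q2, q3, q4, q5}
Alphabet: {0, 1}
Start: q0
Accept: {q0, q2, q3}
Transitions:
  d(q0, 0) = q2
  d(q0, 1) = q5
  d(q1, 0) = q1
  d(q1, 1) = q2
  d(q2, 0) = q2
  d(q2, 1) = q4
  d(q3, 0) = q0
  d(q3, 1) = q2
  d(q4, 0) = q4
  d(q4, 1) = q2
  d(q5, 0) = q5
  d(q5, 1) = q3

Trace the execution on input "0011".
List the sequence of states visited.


Input: 0011
d(q0, 0) = q2
d(q2, 0) = q2
d(q2, 1) = q4
d(q4, 1) = q2


q0 -> q2 -> q2 -> q4 -> q2


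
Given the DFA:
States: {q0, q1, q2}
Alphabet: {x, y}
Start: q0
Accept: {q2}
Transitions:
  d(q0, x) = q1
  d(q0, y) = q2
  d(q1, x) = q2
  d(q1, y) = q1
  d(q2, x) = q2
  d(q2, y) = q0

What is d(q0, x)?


Looking up transition d(q0, x)

q1


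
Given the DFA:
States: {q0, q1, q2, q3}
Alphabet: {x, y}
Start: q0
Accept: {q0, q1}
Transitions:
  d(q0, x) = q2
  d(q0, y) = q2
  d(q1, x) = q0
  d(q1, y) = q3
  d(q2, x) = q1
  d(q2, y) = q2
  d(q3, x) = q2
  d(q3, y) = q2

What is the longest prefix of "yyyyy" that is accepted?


Run the DFA, marking each prefix where the state is accepting:
  "" -> q0 [accept]
  "y" -> q2 [reject]
  "yy" -> q2 [reject]
  "yyy" -> q2 [reject]
  "yyyy" -> q2 [reject]
  "yyyyy" -> q2 [reject]

""


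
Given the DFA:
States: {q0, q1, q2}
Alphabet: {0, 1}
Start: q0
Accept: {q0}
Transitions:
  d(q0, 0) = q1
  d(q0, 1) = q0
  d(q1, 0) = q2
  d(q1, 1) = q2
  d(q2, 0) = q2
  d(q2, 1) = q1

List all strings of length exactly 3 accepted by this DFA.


All strings of length 3: 8 total
Accepted: 1

"111"


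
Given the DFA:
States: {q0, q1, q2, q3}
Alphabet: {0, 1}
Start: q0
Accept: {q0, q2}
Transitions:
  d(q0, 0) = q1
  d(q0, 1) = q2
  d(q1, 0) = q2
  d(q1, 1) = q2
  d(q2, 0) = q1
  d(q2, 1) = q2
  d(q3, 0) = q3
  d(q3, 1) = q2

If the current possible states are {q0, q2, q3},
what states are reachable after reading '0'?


Apply transition on '0' from each current state:
  d(q0, 0) = q1
  d(q2, 0) = q1
  d(q3, 0) = q3

{q1, q3}


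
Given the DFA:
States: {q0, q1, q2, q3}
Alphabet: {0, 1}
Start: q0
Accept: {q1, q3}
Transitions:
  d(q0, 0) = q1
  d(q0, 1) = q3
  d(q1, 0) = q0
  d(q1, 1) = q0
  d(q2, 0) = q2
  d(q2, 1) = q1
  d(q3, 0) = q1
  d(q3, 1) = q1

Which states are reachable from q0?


BFS from q0:
  layer 0: {q0}
  layer 1: {q1, q3}

{q0, q1, q3}


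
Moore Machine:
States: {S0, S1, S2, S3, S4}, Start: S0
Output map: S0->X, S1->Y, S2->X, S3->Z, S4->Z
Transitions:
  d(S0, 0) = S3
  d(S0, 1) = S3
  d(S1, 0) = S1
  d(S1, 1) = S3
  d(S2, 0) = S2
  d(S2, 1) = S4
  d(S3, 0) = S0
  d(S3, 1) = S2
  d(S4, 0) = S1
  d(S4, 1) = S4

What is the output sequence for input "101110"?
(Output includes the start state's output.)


Start: S0 (output X)
  --1--> S3 (output Z)
  --0--> S0 (output X)
  --1--> S3 (output Z)
  --1--> S2 (output X)
  --1--> S4 (output Z)
  --0--> S1 (output Y)

"XZXZXZY"


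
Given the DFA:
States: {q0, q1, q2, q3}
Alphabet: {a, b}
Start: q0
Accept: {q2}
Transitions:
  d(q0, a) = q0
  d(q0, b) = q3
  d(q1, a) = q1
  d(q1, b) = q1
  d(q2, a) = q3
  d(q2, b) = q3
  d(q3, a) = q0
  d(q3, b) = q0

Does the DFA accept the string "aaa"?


Trace: q0 -> q0 -> q0 -> q0
Final state: q0
Accept states: {q2}

No, rejected (final state q0 is not an accept state)


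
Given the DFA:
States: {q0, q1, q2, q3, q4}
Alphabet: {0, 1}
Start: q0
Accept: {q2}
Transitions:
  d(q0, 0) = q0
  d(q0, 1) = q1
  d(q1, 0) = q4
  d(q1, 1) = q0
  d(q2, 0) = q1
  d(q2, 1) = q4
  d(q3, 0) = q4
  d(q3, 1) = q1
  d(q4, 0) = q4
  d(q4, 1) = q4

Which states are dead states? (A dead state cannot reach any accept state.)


Forward reachability from each state:
  q0 -> reaches {q0, q1, q4}, no accept state (dead)
  q1 -> reaches {q0, q1, q4}, no accept state (dead)
  q2 -> reaches accept state q2 (live)
  q3 -> reaches {q0, q1, q3, q4}, no accept state (dead)
  q4 -> reaches {q4}, no accept state (dead)

{q0, q1, q3, q4}


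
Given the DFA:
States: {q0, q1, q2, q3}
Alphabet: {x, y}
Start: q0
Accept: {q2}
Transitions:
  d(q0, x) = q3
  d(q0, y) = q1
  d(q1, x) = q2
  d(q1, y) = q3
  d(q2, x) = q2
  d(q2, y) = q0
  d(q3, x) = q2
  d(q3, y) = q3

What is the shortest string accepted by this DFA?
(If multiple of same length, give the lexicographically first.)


BFS by string length (lex-first path to each state shown):
  len 0: q0<-""
  len 1: q1<-"y", q3<-"x"
  len 2: q2<-"xx", q3<-"xy"
Found accept state at length 2.

"xx"


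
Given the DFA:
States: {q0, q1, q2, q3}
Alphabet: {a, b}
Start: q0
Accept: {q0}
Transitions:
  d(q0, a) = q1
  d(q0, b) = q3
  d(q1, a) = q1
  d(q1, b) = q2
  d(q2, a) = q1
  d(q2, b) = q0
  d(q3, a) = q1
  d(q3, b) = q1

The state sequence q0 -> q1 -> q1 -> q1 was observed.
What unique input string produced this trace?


Trace back each transition to find the symbol:
  q0 --[a]--> q1
  q1 --[a]--> q1
  q1 --[a]--> q1

"aaa"


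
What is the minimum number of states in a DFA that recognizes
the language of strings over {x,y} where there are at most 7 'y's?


States: count = 0, 1, ..., 7 (all accepting; 8 states), plus a dead state for count > 7.
Total: 8 + 1 = 9.

9


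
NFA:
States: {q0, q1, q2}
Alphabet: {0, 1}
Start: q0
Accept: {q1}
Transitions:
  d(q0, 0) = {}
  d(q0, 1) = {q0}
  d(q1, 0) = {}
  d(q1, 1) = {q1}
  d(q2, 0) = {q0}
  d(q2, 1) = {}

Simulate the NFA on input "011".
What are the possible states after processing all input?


Start: {q0}
  --0--> {}
  --1--> {}
  --1--> {}

{} (empty set, no valid transitions)


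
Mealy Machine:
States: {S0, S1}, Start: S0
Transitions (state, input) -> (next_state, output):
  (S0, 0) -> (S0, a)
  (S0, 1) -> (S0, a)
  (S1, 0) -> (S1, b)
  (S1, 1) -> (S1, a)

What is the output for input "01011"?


Step-by-step:
  (S0, 0) -> (S0, a)
  (S0, 1) -> (S0, a)
  (S0, 0) -> (S0, a)
  (S0, 1) -> (S0, a)
  (S0, 1) -> (S0, a)

"aaaaa"


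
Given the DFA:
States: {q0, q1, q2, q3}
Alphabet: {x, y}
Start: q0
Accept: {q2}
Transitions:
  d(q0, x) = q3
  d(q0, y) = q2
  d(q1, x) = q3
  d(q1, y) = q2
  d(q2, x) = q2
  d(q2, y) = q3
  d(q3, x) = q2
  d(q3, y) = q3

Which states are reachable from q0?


BFS from q0:
  layer 0: {q0}
  layer 1: {q2, q3}

{q0, q2, q3}


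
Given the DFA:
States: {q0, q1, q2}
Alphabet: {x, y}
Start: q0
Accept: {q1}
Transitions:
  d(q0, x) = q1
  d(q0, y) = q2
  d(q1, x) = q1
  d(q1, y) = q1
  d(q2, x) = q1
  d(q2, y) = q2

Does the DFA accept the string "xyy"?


Trace: q0 -> q1 -> q1 -> q1
Final state: q1
Accept states: {q1}

Yes, accepted (final state q1 is an accept state)


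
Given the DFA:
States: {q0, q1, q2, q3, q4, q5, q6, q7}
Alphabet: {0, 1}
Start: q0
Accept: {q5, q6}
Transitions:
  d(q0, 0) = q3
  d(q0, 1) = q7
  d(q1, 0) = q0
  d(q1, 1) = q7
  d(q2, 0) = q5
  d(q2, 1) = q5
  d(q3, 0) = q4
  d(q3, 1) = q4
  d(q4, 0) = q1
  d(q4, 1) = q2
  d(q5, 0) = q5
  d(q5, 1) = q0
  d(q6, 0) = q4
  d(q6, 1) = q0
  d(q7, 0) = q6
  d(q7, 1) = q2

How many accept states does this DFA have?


Accept states listed: {q5, q6}
Counting: q5(1) q6(2)

2


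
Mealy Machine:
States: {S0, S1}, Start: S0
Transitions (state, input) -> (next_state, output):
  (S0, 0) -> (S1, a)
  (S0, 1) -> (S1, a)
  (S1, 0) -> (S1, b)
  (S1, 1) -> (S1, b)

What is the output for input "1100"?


Step-by-step:
  (S0, 1) -> (S1, a)
  (S1, 1) -> (S1, b)
  (S1, 0) -> (S1, b)
  (S1, 0) -> (S1, b)

"abbb"


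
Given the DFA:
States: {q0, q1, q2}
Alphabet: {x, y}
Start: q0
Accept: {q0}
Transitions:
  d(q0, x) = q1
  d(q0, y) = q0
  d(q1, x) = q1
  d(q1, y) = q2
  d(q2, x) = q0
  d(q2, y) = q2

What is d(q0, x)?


Looking up transition d(q0, x)

q1


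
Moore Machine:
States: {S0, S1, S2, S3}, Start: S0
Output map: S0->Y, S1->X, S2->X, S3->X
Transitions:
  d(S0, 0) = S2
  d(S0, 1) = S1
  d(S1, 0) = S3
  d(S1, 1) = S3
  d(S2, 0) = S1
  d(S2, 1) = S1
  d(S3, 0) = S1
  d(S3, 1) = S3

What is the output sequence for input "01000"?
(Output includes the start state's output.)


Start: S0 (output Y)
  --0--> S2 (output X)
  --1--> S1 (output X)
  --0--> S3 (output X)
  --0--> S1 (output X)
  --0--> S3 (output X)

"YXXXXX"


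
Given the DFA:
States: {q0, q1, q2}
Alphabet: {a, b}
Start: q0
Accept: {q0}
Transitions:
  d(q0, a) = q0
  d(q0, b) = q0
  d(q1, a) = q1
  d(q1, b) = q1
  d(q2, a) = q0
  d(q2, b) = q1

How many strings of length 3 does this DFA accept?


Enumerating all length-3 strings:
  "aaa" -> q0 [accept]
  "aab" -> q0 [accept]
  "aba" -> q0 [accept]
  "abb" -> q0 [accept]
  "baa" -> q0 [accept]
  "bab" -> q0 [accept]
  "bba" -> q0 [accept]
  "bbb" -> q0 [accept]

8 out of 8


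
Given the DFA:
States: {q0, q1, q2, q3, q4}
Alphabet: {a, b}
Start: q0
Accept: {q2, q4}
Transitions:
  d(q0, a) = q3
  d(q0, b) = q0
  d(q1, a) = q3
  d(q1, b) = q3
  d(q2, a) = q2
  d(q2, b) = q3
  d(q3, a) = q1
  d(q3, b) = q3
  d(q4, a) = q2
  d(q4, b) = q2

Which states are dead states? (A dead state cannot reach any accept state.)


Forward reachability from each state:
  q0 -> reaches {q0, q1, q3}, no accept state (dead)
  q1 -> reaches {q1, q3}, no accept state (dead)
  q2 -> reaches accept state q2 (live)
  q3 -> reaches {q1, q3}, no accept state (dead)
  q4 -> reaches accept state q2 (live)

{q0, q1, q3}


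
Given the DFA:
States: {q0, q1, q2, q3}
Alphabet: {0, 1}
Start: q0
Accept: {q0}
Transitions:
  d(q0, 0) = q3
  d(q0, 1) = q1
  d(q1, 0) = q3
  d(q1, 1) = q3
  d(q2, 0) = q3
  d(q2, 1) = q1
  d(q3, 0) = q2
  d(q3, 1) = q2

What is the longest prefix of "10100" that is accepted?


Run the DFA, marking each prefix where the state is accepting:
  "" -> q0 [accept]
  "1" -> q1 [reject]
  "10" -> q3 [reject]
  "101" -> q2 [reject]
  "1010" -> q3 [reject]
  "10100" -> q2 [reject]

""


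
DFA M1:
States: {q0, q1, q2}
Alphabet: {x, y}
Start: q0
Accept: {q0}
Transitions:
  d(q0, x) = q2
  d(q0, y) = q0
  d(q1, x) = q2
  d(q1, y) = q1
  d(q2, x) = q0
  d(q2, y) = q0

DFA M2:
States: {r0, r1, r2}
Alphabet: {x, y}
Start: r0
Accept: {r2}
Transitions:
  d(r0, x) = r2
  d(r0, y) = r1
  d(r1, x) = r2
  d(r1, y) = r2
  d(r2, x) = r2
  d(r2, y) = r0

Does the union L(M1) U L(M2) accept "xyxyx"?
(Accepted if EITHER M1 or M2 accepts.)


M1: final=q2 accepted=False
M2: final=r2 accepted=True

Yes, union accepts


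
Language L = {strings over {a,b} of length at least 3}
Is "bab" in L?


length = 3

Yes, "bab" is in L


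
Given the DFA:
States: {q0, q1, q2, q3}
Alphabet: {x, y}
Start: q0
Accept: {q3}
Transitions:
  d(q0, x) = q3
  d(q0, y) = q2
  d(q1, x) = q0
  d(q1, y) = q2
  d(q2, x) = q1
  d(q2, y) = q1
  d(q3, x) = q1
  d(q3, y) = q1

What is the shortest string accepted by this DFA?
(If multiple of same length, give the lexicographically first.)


BFS by string length (lex-first path to each state shown):
  len 0: q0<-""
  len 1: q2<-"y", q3<-"x"
Found accept state at length 1.

"x"


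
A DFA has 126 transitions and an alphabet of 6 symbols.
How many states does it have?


Each state has exactly one transition per symbol.
states = transitions / |alphabet| = 126 / 6 = 21

21


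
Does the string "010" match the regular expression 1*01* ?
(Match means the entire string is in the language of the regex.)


|string| = 3; first = '0'; last = '0'

No, "010" does not match 1*01*


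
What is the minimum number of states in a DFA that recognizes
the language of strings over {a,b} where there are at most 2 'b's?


States: count = 0, 1, ..., 2 (all accepting; 3 states), plus a dead state for count > 2.
Total: 3 + 1 = 4.

4


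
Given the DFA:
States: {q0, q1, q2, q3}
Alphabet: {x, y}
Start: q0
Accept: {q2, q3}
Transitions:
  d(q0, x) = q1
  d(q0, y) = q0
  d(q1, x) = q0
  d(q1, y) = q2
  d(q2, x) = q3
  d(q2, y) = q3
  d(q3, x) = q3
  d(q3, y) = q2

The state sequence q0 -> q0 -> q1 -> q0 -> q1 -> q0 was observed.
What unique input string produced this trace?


Trace back each transition to find the symbol:
  q0 --[y]--> q0
  q0 --[x]--> q1
  q1 --[x]--> q0
  q0 --[x]--> q1
  q1 --[x]--> q0

"yxxxx"


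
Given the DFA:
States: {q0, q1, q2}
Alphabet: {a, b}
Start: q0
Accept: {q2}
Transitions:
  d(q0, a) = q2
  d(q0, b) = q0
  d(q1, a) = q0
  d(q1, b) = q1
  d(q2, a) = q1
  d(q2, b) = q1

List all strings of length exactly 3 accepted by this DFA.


All strings of length 3: 8 total
Accepted: 1

"bba"


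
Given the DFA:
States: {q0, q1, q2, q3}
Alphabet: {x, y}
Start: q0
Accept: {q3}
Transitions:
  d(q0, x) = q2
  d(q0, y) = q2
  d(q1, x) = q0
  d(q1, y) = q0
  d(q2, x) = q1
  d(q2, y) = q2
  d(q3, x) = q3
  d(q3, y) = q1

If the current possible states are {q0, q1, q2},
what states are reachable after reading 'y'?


Apply transition on 'y' from each current state:
  d(q0, y) = q2
  d(q1, y) = q0
  d(q2, y) = q2

{q0, q2}


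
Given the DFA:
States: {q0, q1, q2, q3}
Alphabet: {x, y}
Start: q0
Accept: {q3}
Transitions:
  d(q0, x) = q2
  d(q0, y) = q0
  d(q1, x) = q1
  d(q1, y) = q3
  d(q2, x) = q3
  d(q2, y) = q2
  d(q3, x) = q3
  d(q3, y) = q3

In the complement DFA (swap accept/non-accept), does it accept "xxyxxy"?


Trace: q0 -> q2 -> q3 -> q3 -> q3 -> q3 -> q3
Final: q3
Original accept: {q3}
Complement: q3 is in original accept

No, complement rejects (original accepts)


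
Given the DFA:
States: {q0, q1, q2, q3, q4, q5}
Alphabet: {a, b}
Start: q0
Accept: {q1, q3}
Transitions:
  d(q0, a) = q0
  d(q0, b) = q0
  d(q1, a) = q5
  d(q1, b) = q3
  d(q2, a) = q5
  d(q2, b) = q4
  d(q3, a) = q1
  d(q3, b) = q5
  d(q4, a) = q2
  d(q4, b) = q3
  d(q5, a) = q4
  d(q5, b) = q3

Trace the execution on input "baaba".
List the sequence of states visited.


Input: baaba
d(q0, b) = q0
d(q0, a) = q0
d(q0, a) = q0
d(q0, b) = q0
d(q0, a) = q0


q0 -> q0 -> q0 -> q0 -> q0 -> q0


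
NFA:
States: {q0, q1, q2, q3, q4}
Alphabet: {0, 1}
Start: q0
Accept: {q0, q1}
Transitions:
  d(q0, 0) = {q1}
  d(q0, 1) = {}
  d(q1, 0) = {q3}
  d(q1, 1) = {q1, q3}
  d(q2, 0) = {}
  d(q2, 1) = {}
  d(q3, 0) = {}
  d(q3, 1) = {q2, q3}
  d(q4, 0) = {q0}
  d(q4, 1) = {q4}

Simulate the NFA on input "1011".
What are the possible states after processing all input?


Start: {q0}
  --1--> {}
  --0--> {}
  --1--> {}
  --1--> {}

{} (empty set, no valid transitions)


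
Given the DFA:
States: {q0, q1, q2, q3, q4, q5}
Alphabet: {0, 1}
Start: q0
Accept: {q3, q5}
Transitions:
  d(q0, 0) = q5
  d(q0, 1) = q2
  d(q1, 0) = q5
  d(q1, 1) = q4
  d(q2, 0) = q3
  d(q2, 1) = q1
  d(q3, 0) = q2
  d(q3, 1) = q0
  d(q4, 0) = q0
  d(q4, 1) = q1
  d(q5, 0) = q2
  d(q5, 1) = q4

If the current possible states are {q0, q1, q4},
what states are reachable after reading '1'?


Apply transition on '1' from each current state:
  d(q0, 1) = q2
  d(q1, 1) = q4
  d(q4, 1) = q1

{q1, q2, q4}


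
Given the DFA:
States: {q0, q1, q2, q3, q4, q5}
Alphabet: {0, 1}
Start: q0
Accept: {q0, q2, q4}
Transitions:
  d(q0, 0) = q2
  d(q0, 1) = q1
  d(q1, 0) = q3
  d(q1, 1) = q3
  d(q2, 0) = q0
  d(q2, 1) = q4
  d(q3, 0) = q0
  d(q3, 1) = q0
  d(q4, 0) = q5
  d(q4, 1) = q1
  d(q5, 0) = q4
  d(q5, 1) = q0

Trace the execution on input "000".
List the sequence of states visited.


Input: 000
d(q0, 0) = q2
d(q2, 0) = q0
d(q0, 0) = q2


q0 -> q2 -> q0 -> q2


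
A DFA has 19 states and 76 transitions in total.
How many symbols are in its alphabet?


Each state has exactly one transition per symbol.
|alphabet| = transitions / states = 76 / 19 = 4

4


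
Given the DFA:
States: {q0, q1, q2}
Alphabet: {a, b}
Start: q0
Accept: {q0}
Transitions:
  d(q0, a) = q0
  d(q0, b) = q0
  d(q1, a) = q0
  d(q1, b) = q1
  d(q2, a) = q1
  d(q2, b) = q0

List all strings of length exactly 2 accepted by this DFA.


All strings of length 2: 4 total
Accepted: 4

"aa", "ab", "ba", "bb"


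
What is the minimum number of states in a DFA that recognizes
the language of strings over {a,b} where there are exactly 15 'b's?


States: count = 0, 1, ..., 15 (that's 16 states), plus a dead state for count > 15.
Total: 16 + 1 = 17. Accept = count-15 state.

17


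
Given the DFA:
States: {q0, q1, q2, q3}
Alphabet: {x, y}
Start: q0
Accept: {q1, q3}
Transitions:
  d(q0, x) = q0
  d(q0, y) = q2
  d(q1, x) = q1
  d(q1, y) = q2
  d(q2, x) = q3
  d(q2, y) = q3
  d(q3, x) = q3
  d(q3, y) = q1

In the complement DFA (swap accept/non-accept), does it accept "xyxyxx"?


Trace: q0 -> q0 -> q2 -> q3 -> q1 -> q1 -> q1
Final: q1
Original accept: {q1, q3}
Complement: q1 is in original accept

No, complement rejects (original accepts)


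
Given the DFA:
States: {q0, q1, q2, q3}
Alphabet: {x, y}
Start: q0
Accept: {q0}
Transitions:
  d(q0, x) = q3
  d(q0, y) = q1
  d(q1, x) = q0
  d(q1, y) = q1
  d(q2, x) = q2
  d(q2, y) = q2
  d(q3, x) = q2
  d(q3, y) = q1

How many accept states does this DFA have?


Accept states listed: {q0}
Counting: q0(1)

1


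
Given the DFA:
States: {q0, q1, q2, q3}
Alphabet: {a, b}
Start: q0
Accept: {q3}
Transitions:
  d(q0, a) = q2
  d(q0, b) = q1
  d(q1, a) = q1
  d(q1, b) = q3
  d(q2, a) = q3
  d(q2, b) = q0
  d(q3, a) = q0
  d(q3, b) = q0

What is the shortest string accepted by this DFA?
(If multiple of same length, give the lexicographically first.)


BFS by string length (lex-first path to each state shown):
  len 0: q0<-""
  len 1: q1<-"b", q2<-"a"
  len 2: q0<-"ab", q1<-"ba", q3<-"aa"
Found accept state at length 2.

"aa"


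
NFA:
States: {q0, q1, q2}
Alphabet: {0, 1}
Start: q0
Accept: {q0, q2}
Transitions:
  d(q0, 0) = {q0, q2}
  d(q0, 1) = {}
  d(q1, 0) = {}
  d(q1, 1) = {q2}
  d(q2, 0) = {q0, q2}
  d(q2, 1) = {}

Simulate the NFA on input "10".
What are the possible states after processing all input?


Start: {q0}
  --1--> {}
  --0--> {}

{} (empty set, no valid transitions)


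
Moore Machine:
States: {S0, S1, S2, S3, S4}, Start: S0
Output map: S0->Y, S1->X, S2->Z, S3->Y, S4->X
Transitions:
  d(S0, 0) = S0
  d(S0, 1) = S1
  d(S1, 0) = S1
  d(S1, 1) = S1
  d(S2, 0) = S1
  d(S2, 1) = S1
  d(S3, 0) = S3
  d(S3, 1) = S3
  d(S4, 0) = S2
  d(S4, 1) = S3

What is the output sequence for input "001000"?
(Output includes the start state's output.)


Start: S0 (output Y)
  --0--> S0 (output Y)
  --0--> S0 (output Y)
  --1--> S1 (output X)
  --0--> S1 (output X)
  --0--> S1 (output X)
  --0--> S1 (output X)

"YYYXXXX"


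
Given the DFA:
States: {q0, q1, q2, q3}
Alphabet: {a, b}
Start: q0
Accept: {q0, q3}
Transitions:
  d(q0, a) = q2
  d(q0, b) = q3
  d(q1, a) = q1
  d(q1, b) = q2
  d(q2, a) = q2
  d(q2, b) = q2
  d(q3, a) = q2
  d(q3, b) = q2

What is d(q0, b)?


Looking up transition d(q0, b)

q3


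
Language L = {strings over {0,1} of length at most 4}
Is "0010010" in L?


length = 7

No, "0010010" is not in L


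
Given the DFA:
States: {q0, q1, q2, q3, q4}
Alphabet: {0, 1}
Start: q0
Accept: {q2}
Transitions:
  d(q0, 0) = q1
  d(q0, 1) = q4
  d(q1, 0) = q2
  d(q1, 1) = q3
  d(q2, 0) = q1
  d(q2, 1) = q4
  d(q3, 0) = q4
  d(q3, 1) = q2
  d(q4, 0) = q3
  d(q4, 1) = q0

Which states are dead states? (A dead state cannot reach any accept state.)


Forward reachability from each state:
  q0 -> reaches accept state q2 (live)
  q1 -> reaches accept state q2 (live)
  q2 -> reaches accept state q2 (live)
  q3 -> reaches accept state q2 (live)
  q4 -> reaches accept state q2 (live)

None (all states can reach an accept state)


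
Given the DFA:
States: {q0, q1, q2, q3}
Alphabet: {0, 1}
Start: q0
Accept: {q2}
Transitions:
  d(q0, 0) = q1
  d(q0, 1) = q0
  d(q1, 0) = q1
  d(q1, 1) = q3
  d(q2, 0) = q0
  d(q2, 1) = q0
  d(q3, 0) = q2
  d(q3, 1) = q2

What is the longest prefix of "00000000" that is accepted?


Run the DFA, marking each prefix where the state is accepting:
  "" -> q0 [reject]
  "0" -> q1 [reject]
  "00" -> q1 [reject]
  "000" -> q1 [reject]
  "0000" -> q1 [reject]
  "00000" -> q1 [reject]
  "000000" -> q1 [reject]
  "0000000" -> q1 [reject]
  "00000000" -> q1 [reject]

No prefix is accepted


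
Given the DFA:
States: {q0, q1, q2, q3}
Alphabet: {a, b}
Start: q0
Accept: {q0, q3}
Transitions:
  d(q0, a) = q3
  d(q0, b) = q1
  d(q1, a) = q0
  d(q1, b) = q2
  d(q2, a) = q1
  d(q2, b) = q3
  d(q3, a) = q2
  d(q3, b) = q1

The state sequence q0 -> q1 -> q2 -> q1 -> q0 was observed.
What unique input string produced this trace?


Trace back each transition to find the symbol:
  q0 --[b]--> q1
  q1 --[b]--> q2
  q2 --[a]--> q1
  q1 --[a]--> q0

"bbaa"


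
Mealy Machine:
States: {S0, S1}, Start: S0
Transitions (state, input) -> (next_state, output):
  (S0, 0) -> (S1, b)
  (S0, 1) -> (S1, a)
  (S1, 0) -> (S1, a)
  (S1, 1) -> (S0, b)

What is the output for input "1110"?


Step-by-step:
  (S0, 1) -> (S1, a)
  (S1, 1) -> (S0, b)
  (S0, 1) -> (S1, a)
  (S1, 0) -> (S1, a)

"abaa"


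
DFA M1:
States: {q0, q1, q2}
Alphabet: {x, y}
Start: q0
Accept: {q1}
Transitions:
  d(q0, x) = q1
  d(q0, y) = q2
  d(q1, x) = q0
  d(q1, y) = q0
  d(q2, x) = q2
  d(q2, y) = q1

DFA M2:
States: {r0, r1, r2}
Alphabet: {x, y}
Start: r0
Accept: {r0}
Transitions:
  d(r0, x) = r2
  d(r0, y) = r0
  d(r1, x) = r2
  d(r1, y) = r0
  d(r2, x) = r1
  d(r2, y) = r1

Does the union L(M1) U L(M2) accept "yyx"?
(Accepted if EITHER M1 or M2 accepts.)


M1: final=q0 accepted=False
M2: final=r2 accepted=False

No, union rejects (neither accepts)


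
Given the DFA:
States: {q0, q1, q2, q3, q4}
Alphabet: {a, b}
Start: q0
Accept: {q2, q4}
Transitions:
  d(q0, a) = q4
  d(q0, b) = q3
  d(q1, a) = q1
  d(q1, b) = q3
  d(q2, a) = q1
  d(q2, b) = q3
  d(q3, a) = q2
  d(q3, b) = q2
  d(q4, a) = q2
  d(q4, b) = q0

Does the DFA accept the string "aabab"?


Trace: q0 -> q4 -> q2 -> q3 -> q2 -> q3
Final state: q3
Accept states: {q2, q4}

No, rejected (final state q3 is not an accept state)


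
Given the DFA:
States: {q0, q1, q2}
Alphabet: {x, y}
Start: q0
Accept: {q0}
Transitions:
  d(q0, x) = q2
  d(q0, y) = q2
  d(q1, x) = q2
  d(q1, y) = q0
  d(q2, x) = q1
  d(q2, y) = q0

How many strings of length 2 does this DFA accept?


Enumerating all length-2 strings:
  "xx" -> q1 [reject]
  "xy" -> q0 [accept]
  "yx" -> q1 [reject]
  "yy" -> q0 [accept]

2 out of 4


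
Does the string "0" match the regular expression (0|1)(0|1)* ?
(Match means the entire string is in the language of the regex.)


|string| = 1; first = '0'; last = '0'

Yes, "0" matches (0|1)(0|1)*


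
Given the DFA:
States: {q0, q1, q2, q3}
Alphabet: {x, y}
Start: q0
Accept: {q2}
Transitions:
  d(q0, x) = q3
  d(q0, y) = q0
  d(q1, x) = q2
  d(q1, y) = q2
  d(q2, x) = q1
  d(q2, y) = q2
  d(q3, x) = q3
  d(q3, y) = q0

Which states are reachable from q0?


BFS from q0:
  layer 0: {q0}
  layer 1: {q3}

{q0, q3}


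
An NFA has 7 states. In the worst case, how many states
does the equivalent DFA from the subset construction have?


Subset construction: one DFA state per subset of NFA states.
2^7 = 128

128


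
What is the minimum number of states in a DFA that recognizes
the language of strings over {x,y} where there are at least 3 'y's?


States: count = 0, 1, ..., 2, and a final '>= 3' state.
Total: 3 + 1 = 4. Accept = '>= 3' state.

4


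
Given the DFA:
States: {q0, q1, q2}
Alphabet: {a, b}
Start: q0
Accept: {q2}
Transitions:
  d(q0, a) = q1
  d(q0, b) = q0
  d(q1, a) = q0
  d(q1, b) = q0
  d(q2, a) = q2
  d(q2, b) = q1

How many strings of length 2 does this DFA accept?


Enumerating all length-2 strings:
  "aa" -> q0 [reject]
  "ab" -> q0 [reject]
  "ba" -> q1 [reject]
  "bb" -> q0 [reject]

0 out of 4


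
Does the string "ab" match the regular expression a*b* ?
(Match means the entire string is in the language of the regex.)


|string| = 2; first = 'a'; last = 'b'

Yes, "ab" matches a*b*


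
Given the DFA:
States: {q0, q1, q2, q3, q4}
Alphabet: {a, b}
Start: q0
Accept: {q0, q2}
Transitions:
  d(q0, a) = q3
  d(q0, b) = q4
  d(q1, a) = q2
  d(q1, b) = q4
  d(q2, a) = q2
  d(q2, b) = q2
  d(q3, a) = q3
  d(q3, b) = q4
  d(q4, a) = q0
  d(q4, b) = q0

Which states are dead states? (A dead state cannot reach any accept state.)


Forward reachability from each state:
  q0 -> reaches accept state q0 (live)
  q1 -> reaches accept state q0 (live)
  q2 -> reaches accept state q2 (live)
  q3 -> reaches accept state q0 (live)
  q4 -> reaches accept state q0 (live)

None (all states can reach an accept state)


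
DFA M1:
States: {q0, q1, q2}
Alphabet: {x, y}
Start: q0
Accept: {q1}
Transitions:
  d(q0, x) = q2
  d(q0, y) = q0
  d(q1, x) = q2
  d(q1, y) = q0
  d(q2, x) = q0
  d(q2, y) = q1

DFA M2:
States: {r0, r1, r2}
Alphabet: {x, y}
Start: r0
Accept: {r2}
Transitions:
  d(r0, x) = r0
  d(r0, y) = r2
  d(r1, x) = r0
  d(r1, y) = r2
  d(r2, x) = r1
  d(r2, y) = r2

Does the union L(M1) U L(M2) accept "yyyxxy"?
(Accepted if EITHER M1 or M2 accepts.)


M1: final=q0 accepted=False
M2: final=r2 accepted=True

Yes, union accepts


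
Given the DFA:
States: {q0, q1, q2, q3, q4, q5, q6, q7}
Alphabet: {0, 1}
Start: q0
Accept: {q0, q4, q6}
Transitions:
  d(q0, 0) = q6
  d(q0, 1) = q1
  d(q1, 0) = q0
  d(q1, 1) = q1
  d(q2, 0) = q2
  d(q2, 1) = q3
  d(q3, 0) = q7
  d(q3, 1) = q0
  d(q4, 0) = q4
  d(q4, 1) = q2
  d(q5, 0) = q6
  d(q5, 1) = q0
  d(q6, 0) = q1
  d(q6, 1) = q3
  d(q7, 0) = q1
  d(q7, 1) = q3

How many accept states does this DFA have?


Accept states listed: {q0, q4, q6}
Counting: q0(1) q4(2) q6(3)

3


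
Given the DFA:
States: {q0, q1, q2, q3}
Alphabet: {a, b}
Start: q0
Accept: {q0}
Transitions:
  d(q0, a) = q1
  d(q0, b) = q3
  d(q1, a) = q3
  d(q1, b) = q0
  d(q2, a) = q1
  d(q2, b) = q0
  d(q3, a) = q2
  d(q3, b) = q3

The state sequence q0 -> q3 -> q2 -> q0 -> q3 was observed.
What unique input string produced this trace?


Trace back each transition to find the symbol:
  q0 --[b]--> q3
  q3 --[a]--> q2
  q2 --[b]--> q0
  q0 --[b]--> q3

"babb"


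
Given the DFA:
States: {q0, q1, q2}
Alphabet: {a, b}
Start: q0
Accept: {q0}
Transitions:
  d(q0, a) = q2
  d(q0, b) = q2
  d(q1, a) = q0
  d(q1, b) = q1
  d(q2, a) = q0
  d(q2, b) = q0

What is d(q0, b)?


Looking up transition d(q0, b)

q2


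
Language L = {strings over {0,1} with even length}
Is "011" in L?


length = 3; 3 mod 2 = 1

No, "011" is not in L


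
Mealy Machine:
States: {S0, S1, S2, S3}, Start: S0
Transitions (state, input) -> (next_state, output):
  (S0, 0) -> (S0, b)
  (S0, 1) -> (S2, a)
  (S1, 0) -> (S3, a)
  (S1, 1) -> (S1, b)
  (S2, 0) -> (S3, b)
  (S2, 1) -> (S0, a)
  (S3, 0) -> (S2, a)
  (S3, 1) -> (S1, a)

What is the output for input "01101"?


Step-by-step:
  (S0, 0) -> (S0, b)
  (S0, 1) -> (S2, a)
  (S2, 1) -> (S0, a)
  (S0, 0) -> (S0, b)
  (S0, 1) -> (S2, a)

"baaba"


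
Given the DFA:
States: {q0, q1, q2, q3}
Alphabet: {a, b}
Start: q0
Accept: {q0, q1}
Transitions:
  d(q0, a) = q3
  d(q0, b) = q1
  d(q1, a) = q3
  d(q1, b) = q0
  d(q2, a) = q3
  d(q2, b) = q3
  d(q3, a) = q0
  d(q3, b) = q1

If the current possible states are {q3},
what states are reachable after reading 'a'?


Apply transition on 'a' from each current state:
  d(q3, a) = q0

{q0}


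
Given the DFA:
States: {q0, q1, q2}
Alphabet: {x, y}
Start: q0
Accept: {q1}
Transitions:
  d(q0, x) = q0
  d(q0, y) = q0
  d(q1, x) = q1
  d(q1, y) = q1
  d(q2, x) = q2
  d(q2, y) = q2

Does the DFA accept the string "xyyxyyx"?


Trace: q0 -> q0 -> q0 -> q0 -> q0 -> q0 -> q0 -> q0
Final state: q0
Accept states: {q1}

No, rejected (final state q0 is not an accept state)


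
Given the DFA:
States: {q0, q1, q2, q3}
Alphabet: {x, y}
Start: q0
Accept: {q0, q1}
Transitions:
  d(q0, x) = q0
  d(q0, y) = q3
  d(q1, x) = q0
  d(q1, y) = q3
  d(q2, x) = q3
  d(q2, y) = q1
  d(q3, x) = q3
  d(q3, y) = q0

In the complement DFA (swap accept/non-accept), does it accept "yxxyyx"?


Trace: q0 -> q3 -> q3 -> q3 -> q0 -> q3 -> q3
Final: q3
Original accept: {q0, q1}
Complement: q3 is not in original accept

Yes, complement accepts (original rejects)


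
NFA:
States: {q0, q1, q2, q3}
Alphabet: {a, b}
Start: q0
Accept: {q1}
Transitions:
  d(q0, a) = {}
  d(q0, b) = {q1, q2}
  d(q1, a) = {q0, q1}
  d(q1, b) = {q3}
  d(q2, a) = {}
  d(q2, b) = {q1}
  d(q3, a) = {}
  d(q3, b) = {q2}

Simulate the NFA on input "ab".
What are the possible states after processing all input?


Start: {q0}
  --a--> {}
  --b--> {}

{} (empty set, no valid transitions)


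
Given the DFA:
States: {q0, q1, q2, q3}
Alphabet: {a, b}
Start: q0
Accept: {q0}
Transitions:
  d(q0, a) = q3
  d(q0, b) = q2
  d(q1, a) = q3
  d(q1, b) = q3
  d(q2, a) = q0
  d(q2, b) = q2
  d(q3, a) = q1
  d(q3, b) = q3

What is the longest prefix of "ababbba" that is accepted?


Run the DFA, marking each prefix where the state is accepting:
  "" -> q0 [accept]
  "a" -> q3 [reject]
  "ab" -> q3 [reject]
  "aba" -> q1 [reject]
  "abab" -> q3 [reject]
  "ababb" -> q3 [reject]
  "ababbb" -> q3 [reject]
  "ababbba" -> q1 [reject]

""


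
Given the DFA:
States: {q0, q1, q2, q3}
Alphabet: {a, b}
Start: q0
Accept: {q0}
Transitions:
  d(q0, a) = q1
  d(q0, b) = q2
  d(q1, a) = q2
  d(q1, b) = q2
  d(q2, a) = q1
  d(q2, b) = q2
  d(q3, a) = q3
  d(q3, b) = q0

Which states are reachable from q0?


BFS from q0:
  layer 0: {q0}
  layer 1: {q1, q2}

{q0, q1, q2}


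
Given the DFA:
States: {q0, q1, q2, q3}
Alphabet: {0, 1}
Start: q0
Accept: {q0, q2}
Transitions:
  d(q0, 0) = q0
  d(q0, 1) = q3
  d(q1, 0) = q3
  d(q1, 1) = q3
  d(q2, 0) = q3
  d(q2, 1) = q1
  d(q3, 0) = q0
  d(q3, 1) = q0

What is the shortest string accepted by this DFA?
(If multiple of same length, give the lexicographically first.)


BFS by string length (lex-first path to each state shown):
  len 0: q0<-""
Found accept state at length 0.

"" (empty string)


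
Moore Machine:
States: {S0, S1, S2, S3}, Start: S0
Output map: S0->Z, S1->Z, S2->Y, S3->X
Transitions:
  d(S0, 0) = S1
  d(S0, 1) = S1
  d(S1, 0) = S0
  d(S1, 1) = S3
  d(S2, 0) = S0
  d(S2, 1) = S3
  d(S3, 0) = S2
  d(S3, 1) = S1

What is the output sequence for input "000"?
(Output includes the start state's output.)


Start: S0 (output Z)
  --0--> S1 (output Z)
  --0--> S0 (output Z)
  --0--> S1 (output Z)

"ZZZZ"


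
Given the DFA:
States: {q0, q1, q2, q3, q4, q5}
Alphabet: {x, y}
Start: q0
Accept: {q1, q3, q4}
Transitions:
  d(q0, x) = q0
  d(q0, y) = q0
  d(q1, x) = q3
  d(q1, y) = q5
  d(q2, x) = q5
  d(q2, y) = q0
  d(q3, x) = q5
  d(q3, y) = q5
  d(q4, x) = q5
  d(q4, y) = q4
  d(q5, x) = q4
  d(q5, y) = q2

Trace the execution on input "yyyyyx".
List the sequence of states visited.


Input: yyyyyx
d(q0, y) = q0
d(q0, y) = q0
d(q0, y) = q0
d(q0, y) = q0
d(q0, y) = q0
d(q0, x) = q0


q0 -> q0 -> q0 -> q0 -> q0 -> q0 -> q0


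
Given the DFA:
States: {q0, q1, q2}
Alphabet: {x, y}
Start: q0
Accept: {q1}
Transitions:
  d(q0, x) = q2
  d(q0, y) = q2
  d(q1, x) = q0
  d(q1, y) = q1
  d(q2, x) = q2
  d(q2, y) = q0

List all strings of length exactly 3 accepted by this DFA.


All strings of length 3: 8 total
Accepted: 0

None


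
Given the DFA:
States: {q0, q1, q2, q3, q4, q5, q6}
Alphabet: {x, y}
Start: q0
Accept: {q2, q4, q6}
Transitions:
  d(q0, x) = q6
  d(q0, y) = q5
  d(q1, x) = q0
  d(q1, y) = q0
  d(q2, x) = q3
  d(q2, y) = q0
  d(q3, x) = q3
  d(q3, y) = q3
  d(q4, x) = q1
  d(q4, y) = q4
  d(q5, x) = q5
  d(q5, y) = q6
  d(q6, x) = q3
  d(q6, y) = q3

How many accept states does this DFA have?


Accept states listed: {q2, q4, q6}
Counting: q2(1) q4(2) q6(3)

3


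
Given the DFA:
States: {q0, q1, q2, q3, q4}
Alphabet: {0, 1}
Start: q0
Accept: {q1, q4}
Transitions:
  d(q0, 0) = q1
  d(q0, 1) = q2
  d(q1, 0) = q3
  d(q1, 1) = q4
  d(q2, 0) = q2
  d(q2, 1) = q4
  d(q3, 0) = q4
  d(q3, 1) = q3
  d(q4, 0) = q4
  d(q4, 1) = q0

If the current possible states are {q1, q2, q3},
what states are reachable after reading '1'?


Apply transition on '1' from each current state:
  d(q1, 1) = q4
  d(q2, 1) = q4
  d(q3, 1) = q3

{q3, q4}


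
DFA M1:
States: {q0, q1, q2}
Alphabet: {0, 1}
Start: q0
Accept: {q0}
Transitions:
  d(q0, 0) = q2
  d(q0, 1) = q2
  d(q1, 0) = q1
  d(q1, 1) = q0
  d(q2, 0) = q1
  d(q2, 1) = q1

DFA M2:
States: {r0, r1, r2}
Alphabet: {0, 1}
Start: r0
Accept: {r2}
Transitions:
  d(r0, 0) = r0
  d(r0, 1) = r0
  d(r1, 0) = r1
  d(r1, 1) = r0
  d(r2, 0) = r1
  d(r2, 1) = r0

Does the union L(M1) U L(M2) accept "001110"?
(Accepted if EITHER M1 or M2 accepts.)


M1: final=q1 accepted=False
M2: final=r0 accepted=False

No, union rejects (neither accepts)


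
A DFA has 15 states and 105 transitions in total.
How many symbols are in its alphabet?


Each state has exactly one transition per symbol.
|alphabet| = transitions / states = 105 / 15 = 7

7


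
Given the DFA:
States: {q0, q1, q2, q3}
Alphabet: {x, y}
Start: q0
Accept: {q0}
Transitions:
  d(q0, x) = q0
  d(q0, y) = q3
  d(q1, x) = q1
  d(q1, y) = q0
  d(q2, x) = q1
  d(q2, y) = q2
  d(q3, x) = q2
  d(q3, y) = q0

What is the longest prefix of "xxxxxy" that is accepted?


Run the DFA, marking each prefix where the state is accepting:
  "" -> q0 [accept]
  "x" -> q0 [accept]
  "xx" -> q0 [accept]
  "xxx" -> q0 [accept]
  "xxxx" -> q0 [accept]
  "xxxxx" -> q0 [accept]
  "xxxxxy" -> q3 [reject]

"xxxxx"


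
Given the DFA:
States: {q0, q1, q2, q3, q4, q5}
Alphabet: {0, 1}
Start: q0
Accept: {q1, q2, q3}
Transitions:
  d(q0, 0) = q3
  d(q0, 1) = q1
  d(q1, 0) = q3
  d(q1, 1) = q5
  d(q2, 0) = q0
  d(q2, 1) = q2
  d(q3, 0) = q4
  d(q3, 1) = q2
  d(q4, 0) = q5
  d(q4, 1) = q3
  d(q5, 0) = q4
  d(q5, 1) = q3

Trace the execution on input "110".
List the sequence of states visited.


Input: 110
d(q0, 1) = q1
d(q1, 1) = q5
d(q5, 0) = q4


q0 -> q1 -> q5 -> q4


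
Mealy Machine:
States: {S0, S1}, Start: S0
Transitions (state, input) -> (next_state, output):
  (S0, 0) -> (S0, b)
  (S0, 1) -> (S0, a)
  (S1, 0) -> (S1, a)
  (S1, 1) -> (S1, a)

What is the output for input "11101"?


Step-by-step:
  (S0, 1) -> (S0, a)
  (S0, 1) -> (S0, a)
  (S0, 1) -> (S0, a)
  (S0, 0) -> (S0, b)
  (S0, 1) -> (S0, a)

"aaaba"


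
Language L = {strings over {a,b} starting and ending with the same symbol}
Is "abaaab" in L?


first = 'a', last = 'b'

No, "abaaab" is not in L


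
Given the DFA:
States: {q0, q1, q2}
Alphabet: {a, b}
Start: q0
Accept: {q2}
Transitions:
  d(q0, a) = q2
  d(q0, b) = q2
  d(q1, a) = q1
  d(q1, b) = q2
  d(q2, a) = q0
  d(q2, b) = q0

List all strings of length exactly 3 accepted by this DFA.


All strings of length 3: 8 total
Accepted: 8

"aaa", "aab", "aba", "abb", "baa", "bab", "bba", "bbb"


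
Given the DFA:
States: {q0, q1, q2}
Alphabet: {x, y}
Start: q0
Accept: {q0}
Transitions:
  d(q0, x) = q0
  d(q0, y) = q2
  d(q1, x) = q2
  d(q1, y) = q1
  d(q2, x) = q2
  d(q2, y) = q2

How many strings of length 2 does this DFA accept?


Enumerating all length-2 strings:
  "xx" -> q0 [accept]
  "xy" -> q2 [reject]
  "yx" -> q2 [reject]
  "yy" -> q2 [reject]

1 out of 4


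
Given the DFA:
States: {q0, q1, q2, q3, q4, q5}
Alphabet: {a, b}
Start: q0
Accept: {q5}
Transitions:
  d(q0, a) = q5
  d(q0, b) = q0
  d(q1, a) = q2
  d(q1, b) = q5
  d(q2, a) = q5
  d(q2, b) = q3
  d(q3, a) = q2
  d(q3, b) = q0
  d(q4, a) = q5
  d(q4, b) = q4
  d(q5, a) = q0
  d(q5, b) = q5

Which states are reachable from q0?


BFS from q0:
  layer 0: {q0}
  layer 1: {q5}

{q0, q5}


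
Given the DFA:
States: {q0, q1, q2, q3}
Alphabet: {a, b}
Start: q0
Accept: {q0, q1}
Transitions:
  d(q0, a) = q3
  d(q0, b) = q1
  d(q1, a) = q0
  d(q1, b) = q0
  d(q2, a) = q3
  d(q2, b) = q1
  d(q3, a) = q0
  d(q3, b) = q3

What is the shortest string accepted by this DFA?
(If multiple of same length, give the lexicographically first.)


BFS by string length (lex-first path to each state shown):
  len 0: q0<-""
Found accept state at length 0.

"" (empty string)
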